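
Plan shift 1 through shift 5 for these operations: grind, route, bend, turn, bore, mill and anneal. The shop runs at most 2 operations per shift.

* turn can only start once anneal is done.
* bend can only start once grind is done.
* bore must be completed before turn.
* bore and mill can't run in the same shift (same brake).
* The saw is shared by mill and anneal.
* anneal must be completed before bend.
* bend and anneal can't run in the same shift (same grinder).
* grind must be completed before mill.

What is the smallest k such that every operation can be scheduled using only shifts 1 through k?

4 shifts

The precedence chain requires at least 2 distinct shifts.
With at most 2 per shift and 7 operations, at least 4 shifts are needed.
4 works (last occupied shift: shift 4): for example bore -> shift 2; turn -> shift 3; route -> shift 4; grind -> shift 1; anneal -> shift 1; bend -> shift 2; mill -> shift 3.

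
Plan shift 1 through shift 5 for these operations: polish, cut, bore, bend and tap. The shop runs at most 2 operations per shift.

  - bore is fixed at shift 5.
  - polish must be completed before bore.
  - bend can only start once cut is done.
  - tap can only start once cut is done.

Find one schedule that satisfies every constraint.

polish in shift 1, tap in shift 2, bore in shift 5, bend in shift 2, cut in shift 1

Checking: cut(shift 1) before tap(shift 2); cut(shift 1) before bend(shift 2); polish(shift 1) before bore(shift 5); bore=shift 5 in [shift 5,shift 5]; max 2 per shift (cap 2).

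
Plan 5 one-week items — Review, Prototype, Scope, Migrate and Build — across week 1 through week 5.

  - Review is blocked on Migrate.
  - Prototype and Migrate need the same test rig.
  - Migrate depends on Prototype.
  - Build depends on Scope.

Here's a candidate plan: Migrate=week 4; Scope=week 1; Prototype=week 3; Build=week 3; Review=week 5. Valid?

Yes, all constraints hold

Review is blocked on Migrate — holds.
Migrate depends on Prototype — holds.
Prototype and Migrate need the same test rig — holds.
Build depends on Scope — holds.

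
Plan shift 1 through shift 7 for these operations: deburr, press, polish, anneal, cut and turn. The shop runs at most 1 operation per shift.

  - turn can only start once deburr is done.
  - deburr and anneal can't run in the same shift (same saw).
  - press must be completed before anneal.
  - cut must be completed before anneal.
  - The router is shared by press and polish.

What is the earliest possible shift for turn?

Precedence pushes turn to at least shift 2.
turn at shift 2 is achievable: cut=shift 4, press=shift 3, turn=shift 2, anneal=shift 5, polish=shift 6, deburr=shift 1.

shift 2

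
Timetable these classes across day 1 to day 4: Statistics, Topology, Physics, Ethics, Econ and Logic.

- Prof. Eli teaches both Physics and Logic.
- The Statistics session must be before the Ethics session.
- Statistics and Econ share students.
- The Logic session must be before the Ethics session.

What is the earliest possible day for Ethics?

Precedence pushes Ethics to at least day 2.
Ethics at day 2 is achievable: Ethics in day 2, Econ in day 2, Physics in day 2, Statistics in day 1, Topology in day 1, Logic in day 1.

day 2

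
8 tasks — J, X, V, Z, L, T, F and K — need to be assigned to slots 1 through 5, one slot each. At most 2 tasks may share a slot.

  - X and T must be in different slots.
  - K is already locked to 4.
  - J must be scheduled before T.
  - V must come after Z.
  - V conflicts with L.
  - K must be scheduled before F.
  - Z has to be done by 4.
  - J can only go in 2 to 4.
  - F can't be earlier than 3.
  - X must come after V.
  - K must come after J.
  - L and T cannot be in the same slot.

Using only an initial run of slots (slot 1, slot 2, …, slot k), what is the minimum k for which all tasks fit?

5

The precedence chain requires at least 3 distinct slots.
With at most 2 per slot and 8 tasks, at least 4 slots are needed.
Propagating the time windows through the other constraints, F can't land before 5, so the schedule must run through at least slot 5.
5 works (last occupied slot: 5): for example F in 5, T in 4, X in 3, V in 2, Z in 1, K in 4, L in 1, J in 2.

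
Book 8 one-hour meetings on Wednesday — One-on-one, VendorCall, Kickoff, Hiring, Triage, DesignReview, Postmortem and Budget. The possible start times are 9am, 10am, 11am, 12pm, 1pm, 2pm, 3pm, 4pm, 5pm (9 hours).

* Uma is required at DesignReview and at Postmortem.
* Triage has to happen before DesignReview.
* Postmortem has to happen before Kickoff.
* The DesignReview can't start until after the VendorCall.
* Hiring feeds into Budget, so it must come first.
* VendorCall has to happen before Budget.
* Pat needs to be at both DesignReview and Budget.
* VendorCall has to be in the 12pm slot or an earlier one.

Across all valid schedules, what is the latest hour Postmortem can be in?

Downstream work caps Postmortem at 4pm.
Postmortem at 4pm is achievable: Kickoff -> 5pm, Postmortem -> 4pm, Triage -> 9am, DesignReview -> 10am, Budget -> 11am, VendorCall -> 9am, One-on-one -> 9am, Hiring -> 9am.

4pm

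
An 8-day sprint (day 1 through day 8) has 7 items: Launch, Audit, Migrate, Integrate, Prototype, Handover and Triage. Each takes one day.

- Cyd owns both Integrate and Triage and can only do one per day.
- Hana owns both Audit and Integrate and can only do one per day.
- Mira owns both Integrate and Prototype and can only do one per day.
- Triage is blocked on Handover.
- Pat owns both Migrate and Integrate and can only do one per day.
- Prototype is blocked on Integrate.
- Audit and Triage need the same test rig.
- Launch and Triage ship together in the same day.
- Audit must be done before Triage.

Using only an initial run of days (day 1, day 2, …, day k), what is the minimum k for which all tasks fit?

The precedence chain requires at least 2 distinct days.
Could 2 days be enough, i.e. nothing placed later than day 2? No: Triage must come after Handover (at day 1 or later) → {day 2}; Audit must come before Triage (at day 2 or earlier) → {day 1}; Prototype must come after Integrate (at day 1 or later) → {day 2}; Integrate must come before Prototype (at day 2 or earlier) → {day 1}; Integrate can't share with Audit (day 1) → nothing is left.
So 2 days is not enough.
3 works (last occupied day: day 3): for example Launch in day 3, Migrate in day 1, Audit in day 1, Triage in day 3, Integrate in day 2, Prototype in day 3, Handover in day 1.

3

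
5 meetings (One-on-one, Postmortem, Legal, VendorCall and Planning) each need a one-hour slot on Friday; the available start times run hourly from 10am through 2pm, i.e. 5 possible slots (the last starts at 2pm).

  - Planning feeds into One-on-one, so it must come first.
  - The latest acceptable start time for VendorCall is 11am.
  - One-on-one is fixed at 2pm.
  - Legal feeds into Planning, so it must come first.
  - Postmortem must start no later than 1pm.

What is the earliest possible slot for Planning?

Precedence pushes Planning to at least 11am; downstream work caps Planning at 1pm.
Planning at 11am is achievable: VendorCall=10am, Postmortem=10am, Legal=10am, One-on-one=2pm, Planning=11am.

11am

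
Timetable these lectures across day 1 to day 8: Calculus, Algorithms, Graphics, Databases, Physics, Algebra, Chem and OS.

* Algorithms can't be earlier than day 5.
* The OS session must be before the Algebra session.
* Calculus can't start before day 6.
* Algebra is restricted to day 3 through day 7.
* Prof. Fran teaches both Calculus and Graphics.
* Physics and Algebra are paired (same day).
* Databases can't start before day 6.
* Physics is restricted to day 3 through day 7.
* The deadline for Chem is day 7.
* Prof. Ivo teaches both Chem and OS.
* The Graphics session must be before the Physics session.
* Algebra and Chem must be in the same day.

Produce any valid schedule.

Chem in day 3, OS in day 1, Graphics in day 1, Algebra in day 3, Physics in day 3, Calculus in day 6, Databases in day 6, Algorithms in day 5

Checking: Graphics(day 1) before Physics(day 3); OS(day 1) before Algebra(day 3); Chem(day 3) != OS(day 1); Calculus(day 6) != Graphics(day 1); Algebra = Chem = day 3; Physics = Algebra = day 3; Calculus=day 6 in [day 6,day 8]; Chem=day 3 in [day 1,day 7]; Physics=day 3 in [day 3,day 7]; Databases=day 6 in [day 6,day 8]; Algebra=day 3 in [day 3,day 7]; Algorithms=day 5 in [day 5,day 8].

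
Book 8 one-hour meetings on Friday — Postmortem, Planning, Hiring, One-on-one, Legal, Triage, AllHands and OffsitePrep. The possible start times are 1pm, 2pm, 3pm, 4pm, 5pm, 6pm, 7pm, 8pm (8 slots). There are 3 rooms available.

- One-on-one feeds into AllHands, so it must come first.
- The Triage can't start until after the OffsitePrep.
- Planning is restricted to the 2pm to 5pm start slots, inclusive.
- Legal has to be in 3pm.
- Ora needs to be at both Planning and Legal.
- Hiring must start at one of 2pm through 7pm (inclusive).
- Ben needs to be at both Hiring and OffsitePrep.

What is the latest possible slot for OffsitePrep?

Downstream work caps OffsitePrep at 7pm.
OffsitePrep at 7pm is achievable: One-on-one in 1pm, Legal in 3pm, Hiring in 2pm, OffsitePrep in 7pm, Triage in 8pm, Planning in 2pm, Postmortem in 1pm, AllHands in 2pm.

7pm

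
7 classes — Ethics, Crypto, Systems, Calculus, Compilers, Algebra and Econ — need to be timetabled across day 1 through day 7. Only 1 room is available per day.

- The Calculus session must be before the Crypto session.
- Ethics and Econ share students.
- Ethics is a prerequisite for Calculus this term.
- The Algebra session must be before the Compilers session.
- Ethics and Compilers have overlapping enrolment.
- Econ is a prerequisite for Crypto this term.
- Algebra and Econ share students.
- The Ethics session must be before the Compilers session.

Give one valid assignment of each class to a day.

Algebra -> day 5; Crypto -> day 4; Systems -> day 7; Compilers -> day 6; Econ -> day 3; Ethics -> day 1; Calculus -> day 2

Checking: Calculus(day 2) before Crypto(day 4); Ethics(day 1) before Compilers(day 6); Econ(day 3) before Crypto(day 4); Ethics(day 1) before Calculus(day 2); Algebra(day 5) before Compilers(day 6); Ethics(day 1) != Compilers(day 6); Ethics(day 1) != Econ(day 3); Algebra(day 5) != Econ(day 3); max 1 per day (cap 1).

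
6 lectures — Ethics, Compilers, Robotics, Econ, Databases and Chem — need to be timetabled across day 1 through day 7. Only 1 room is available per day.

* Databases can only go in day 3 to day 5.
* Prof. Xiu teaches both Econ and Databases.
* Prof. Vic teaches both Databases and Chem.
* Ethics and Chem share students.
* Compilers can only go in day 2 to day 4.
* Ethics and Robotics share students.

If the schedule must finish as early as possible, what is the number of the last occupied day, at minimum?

With at most 1 per day and 6 lectures, at least 6 days are needed.
Databases can't be placed before day 3, so the schedule must run through at least day 3.
6 works (last occupied day: day 6): for example Econ -> day 5, Robotics -> day 4, Databases -> day 3, Chem -> day 6, Compilers -> day 2, Ethics -> day 1.

day 6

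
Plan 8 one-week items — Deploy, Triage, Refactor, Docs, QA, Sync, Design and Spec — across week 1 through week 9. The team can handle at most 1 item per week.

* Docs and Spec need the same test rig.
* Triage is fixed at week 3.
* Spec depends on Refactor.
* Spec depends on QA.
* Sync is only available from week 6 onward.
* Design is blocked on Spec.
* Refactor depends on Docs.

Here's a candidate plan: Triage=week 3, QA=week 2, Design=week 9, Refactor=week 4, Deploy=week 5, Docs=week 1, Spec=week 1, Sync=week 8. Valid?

Sync is only available from week 6 onward — holds.
Spec depends on QA — violated.
Spec depends on Refactor — violated.
Triage is fixed at week 3 — holds.
Design is blocked on Spec — holds.
Docs and Spec need the same test rig — violated.
The team can handle at most 1 item per week — violated.
Refactor depends on Docs — holds.

Invalid. Docs and Spec need the same test rig.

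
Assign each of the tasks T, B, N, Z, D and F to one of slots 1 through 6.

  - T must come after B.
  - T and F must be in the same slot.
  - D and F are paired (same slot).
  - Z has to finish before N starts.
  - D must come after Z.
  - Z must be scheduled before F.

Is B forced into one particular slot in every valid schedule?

No

B can be 1 (e.g. D=2, Z=1, B=1, T=2, N=2, F=2) or 2 (e.g. T=3, B=2, Z=1, D=3, F=3, N=2).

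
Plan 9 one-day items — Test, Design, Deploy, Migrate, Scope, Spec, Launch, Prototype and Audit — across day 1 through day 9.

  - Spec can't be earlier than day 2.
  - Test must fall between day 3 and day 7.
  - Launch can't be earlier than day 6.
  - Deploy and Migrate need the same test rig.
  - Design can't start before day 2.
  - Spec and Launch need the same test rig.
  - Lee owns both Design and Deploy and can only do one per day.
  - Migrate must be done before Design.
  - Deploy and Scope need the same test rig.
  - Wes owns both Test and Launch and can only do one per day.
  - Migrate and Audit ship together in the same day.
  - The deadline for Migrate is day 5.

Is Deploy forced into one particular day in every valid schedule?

No

Deploy can be day 1 (e.g. Spec -> day 2; Deploy -> day 1; Test -> day 3; Prototype -> day 1; Migrate -> day 2; Design -> day 3; Scope -> day 2; Launch -> day 6; Audit -> day 2) or day 2 (e.g. Scope=day 1; Migrate=day 1; Launch=day 6; Prototype=day 1; Audit=day 1; Test=day 3; Deploy=day 2; Design=day 3; Spec=day 2).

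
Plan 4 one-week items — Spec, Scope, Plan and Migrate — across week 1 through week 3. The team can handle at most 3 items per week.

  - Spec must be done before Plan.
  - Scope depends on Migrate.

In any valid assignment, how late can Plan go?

week 3

Precedence pushes Plan to at least week 2.
Plan at week 3 is achievable: Plan in week 3, Spec in week 1, Migrate in week 1, Scope in week 2.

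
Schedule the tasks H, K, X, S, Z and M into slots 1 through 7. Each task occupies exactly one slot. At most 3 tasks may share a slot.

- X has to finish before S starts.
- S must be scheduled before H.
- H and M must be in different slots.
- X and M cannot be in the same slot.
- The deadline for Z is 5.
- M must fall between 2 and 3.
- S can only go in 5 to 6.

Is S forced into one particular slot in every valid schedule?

S can be 5 (e.g. M=2; H=6; S=5; Z=1; K=1; X=1) or 6 (e.g. H -> 7; Z -> 1; X -> 1; S -> 6; K -> 1; M -> 2).

No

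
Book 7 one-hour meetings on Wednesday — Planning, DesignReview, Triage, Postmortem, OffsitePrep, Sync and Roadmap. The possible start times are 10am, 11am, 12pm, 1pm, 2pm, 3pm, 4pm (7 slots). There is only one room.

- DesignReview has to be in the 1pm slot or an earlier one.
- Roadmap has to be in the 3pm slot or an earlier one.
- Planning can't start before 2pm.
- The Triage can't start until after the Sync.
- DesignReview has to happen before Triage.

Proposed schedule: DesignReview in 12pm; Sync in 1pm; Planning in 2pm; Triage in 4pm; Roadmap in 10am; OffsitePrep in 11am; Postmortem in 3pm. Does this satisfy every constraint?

Valid

The Triage can't start until after the Sync — holds.
Roadmap has to be in the 3pm slot or an earlier one — holds.
There is only one room — holds.
DesignReview has to be in the 1pm slot or an earlier one — holds.
DesignReview has to happen before Triage — holds.
Planning can't start before 2pm — holds.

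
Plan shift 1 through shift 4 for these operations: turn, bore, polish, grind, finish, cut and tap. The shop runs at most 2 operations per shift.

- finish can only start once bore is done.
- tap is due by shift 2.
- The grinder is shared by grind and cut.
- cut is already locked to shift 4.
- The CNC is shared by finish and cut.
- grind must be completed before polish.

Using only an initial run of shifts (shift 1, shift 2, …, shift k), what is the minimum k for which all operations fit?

The precedence chain requires at least 2 distinct shifts.
With at most 2 per shift and 7 operations, at least 4 shifts are needed.
cut can't be placed before shift 4, so the schedule must run through at least shift 4.
4 works (last occupied shift: shift 4): for example turn in shift 3, grind in shift 2, bore in shift 1, tap in shift 1, cut in shift 4, polish in shift 3, finish in shift 2.

4 shifts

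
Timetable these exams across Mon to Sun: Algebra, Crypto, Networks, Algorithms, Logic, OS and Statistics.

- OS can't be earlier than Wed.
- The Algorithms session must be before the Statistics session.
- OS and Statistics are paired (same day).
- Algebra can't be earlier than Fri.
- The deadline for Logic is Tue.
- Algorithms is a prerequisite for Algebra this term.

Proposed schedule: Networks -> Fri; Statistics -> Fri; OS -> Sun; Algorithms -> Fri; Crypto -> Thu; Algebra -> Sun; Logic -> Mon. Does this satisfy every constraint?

No. OS and Statistics are paired (same day) is not satisfied.

Algorithms is a prerequisite for Algebra this term — holds.
The deadline for Logic is Tue — holds.
OS and Statistics are paired (same day) — violated.
OS can't be earlier than Wed — holds.
The Algorithms session must be before the Statistics session — violated.
Algebra can't be earlier than Fri — holds.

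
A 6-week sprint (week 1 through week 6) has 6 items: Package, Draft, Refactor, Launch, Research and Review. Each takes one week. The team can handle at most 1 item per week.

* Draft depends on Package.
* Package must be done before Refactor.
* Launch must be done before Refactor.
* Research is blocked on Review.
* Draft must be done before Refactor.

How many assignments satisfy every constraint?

45

Splitting on Package: it can be week 1 (20), week 2 (14), week 3 (8), week 4 (3). Listing each branch's schedules as (Draft, Refactor, Launch, Research, Review) by week number:
Package=week 1: (2,4,3,6,5) (2,5,3,6,4) (2,5,4,6,3) (2,6,3,5,4) (2,6,4,5,3) (2,6,5,4,3) (3,4,2,6,5) (3,5,2,6,4) (3,5,4,6,2) (3,6,2,5,4) (3,6,4,5,2) (3,6,5,4,2) (4,5,2,6,3) (4,5,3,6,2) (4,6,2,5,3) (4,6,3,5,2) (4,6,5,3,2) (5,6,2,4,3) (5,6,3,4,2) (5,6,4,3,2) — 20.
Package=week 2: (3,4,1,6,5) (3,5,1,6,4) (3,5,4,6,1) (3,6,1,5,4) (3,6,4,5,1) (3,6,5,4,1) (4,5,1,6,3) (4,5,3,6,1) (4,6,1,5,3) (4,6,3,5,1) (4,6,5,3,1) (5,6,1,4,3) (5,6,3,4,1) (5,6,4,3,1) — 14.
Package=week 3: (4,5,1,6,2) (4,5,2,6,1) (4,6,1,5,2) (4,6,2,5,1) (4,6,5,2,1) (5,6,1,4,2) (5,6,2,4,1) (5,6,4,2,1) — 8.
Package=week 4: (5,6,1,3,2) (5,6,2,3,1) (5,6,3,2,1) — 3.
Summing: 20 + 14 + 8 + 3 = 45.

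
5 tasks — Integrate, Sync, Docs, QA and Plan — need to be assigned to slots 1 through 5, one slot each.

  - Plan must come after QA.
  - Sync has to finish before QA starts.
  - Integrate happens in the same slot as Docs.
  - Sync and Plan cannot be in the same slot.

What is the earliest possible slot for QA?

2

Precedence pushes QA to at least 2; downstream work caps QA at 4.
QA at 2 is achievable: Sync -> 1, Plan -> 3, Integrate -> 1, QA -> 2, Docs -> 1.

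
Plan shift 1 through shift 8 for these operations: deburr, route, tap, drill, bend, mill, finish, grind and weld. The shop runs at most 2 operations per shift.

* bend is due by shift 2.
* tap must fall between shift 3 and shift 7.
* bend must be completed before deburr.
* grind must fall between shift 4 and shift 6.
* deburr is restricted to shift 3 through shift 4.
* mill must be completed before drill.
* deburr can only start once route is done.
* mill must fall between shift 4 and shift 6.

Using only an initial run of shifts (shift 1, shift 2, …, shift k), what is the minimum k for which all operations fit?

The precedence chain requires at least 2 distinct shifts.
With at most 2 per shift and 9 operations, at least 5 shifts are needed.
Propagating the time windows through the other constraints, drill can't land before shift 5, so the schedule must run through at least shift 5.
5 works (last occupied shift: shift 5): for example weld=shift 2, drill=shift 5, finish=shift 2, mill=shift 4, deburr=shift 3, grind=shift 4, tap=shift 3, route=shift 1, bend=shift 1.

5 shifts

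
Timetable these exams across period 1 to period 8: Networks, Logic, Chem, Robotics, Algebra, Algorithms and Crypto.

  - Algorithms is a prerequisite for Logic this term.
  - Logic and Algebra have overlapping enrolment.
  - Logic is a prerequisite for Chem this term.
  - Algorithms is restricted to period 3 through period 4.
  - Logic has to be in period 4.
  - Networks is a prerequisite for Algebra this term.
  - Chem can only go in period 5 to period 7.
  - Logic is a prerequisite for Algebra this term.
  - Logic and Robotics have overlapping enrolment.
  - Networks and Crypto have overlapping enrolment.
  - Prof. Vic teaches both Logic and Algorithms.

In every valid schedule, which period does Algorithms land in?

period 3

Algorithms's window is period 3–period 4.
Logic is fixed at period 4, and Algorithms can't share a period with Logic.
So Algorithms must be period 3.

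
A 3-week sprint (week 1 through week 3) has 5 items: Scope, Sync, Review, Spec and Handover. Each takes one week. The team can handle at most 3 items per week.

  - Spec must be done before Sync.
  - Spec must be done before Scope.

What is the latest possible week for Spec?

week 2

Downstream work caps Spec at week 2.
Spec at week 2 is achievable: Handover -> week 1, Review -> week 1, Sync -> week 3, Spec -> week 2, Scope -> week 3.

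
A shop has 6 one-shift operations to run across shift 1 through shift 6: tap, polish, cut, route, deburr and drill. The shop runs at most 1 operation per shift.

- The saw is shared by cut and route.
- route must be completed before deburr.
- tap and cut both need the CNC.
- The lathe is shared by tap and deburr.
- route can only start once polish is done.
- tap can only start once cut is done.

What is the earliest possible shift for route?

Precedence pushes route to at least shift 2; downstream work caps route at shift 5.
route at shift 2 is achievable: cut=shift 3, deburr=shift 5, drill=shift 6, tap=shift 4, polish=shift 1, route=shift 2.

shift 2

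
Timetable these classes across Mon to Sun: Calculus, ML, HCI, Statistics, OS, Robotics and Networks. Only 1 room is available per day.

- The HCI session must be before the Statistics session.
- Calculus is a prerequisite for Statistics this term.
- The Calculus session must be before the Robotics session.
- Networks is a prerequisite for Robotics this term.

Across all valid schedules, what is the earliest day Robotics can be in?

Wed

Precedence pushes Robotics to at least Tue.
Robotics at Wed is achievable: Calculus -> Mon, Robotics -> Wed, OS -> Sun, HCI -> Thu, Networks -> Tue, ML -> Sat, Statistics -> Fri.
Nothing earlier works — the capacity limit rule out every day before Wed.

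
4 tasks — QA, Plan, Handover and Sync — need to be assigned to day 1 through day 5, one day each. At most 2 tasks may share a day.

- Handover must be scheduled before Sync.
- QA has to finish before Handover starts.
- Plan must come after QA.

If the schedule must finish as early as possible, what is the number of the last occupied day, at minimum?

day 3

The precedence chain requires at least 3 distinct days.
With at most 2 per day and 4 tasks, at least 2 days are needed.
3 works (last occupied day: day 3): for example QA -> day 1; Plan -> day 2; Handover -> day 2; Sync -> day 3.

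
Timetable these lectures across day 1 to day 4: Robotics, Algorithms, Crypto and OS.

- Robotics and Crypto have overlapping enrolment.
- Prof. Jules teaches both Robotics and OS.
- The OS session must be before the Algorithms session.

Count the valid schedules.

54

Splitting on Robotics: it can be day 1 (9), day 2 (12), day 3 (15), day 4 (18). Listing each branch's schedules as (Algorithms, Crypto, OS) by day number:
Robotics=day 1: (3,2,2) (3,3,2) (3,4,2) (4,2,2) (4,2,3) (4,3,2) (4,3,3) (4,4,2) (4,4,3) — 9.
Robotics=day 2: (2,1,1) (2,3,1) (2,4,1) (3,1,1) (3,3,1) (3,4,1) (4,1,1) (4,1,3) (4,3,1) (4,3,3) (4,4,1) (4,4,3) — 12.
Robotics=day 3: (2,1,1) (2,2,1) (2,4,1) (3,1,1) (3,1,2) (3,2,1) (3,2,2) (3,4,1) (3,4,2) (4,1,1) (4,1,2) (4,2,1) (4,2,2) (4,4,1) (4,4,2) — 15.
Robotics=day 4: (2,1,1) (2,2,1) (2,3,1) (3,1,1) (3,1,2) (3,2,1) (3,2,2) (3,3,1) (3,3,2) (4,1,1) (4,1,2) (4,1,3) (4,2,1) (4,2,2) (4,2,3) (4,3,1) (4,3,2) (4,3,3) — 18.
Summing: 9 + 12 + 15 + 18 = 54.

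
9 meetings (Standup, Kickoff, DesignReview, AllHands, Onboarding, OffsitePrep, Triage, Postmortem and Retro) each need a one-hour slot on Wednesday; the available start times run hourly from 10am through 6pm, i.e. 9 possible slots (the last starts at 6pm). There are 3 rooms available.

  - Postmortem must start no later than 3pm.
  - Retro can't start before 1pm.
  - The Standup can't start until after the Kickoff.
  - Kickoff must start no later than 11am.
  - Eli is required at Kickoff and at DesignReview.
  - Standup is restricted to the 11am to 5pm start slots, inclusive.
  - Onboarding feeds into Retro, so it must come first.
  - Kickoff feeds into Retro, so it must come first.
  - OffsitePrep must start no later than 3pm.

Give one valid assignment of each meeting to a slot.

Triage in 12pm, Postmortem in 10am, Kickoff in 10am, Standup in 11am, AllHands in 12pm, Onboarding in 11am, OffsitePrep in 10am, Retro in 1pm, DesignReview in 11am

Checking: Kickoff(10am) before Retro(1pm); Kickoff(10am) before Standup(11am); Onboarding(11am) before Retro(1pm); Kickoff(10am) != DesignReview(11am); OffsitePrep=10am in [10am,3pm]; Kickoff=10am in [10am,11am]; Standup=11am in [11am,5pm]; Retro=1pm in [1pm,6pm]; Postmortem=10am in [10am,3pm]; max 3 per slot (cap 3).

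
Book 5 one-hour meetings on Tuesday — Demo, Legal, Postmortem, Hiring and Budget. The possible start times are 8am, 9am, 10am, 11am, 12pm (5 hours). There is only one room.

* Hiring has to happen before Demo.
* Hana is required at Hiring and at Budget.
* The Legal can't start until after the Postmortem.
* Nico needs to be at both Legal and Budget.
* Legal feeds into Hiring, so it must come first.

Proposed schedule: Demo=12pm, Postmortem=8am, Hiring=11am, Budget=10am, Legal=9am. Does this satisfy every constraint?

Nico needs to be at both Legal and Budget — holds.
Legal feeds into Hiring, so it must come first — holds.
There is only one room — holds.
Hiring has to happen before Demo — holds.
The Legal can't start until after the Postmortem — holds.
Hana is required at Hiring and at Budget — holds.

Valid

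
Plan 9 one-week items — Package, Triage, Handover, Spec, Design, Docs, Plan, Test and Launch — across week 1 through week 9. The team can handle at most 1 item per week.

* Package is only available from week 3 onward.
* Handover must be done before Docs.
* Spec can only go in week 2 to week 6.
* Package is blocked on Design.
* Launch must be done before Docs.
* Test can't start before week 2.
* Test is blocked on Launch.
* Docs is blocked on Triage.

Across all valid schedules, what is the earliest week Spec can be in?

week 2

Spec is available from week 2; Spec's own window allows nothing later than week 6.
Spec at week 2 is achievable: Handover in week 7, Package in week 3, Docs in week 8, Triage in week 6, Design in week 1, Test in week 5, Plan in week 9, Spec in week 2, Launch in week 4.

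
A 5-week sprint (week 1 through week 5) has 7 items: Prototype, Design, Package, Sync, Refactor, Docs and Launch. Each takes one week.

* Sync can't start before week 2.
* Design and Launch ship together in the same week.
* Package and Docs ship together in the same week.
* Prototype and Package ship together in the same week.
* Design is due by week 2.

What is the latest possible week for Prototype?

week 5

Prototype at week 5 is achievable: Prototype -> week 5, Docs -> week 5, Package -> week 5, Sync -> week 2, Launch -> week 1, Refactor -> week 1, Design -> week 1.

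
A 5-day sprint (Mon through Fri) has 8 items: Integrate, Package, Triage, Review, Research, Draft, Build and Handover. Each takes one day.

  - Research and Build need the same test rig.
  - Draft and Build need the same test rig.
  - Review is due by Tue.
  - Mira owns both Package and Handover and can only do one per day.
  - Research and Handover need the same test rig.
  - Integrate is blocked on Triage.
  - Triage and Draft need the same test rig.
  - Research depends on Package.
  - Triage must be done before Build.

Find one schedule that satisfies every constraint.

Triage=Mon; Package=Mon; Handover=Wed; Research=Tue; Draft=Tue; Review=Mon; Integrate=Tue; Build=Wed

Checking: Triage(Mon) before Integrate(Tue); Triage(Mon) before Build(Wed); Package(Mon) before Research(Tue); Triage(Mon) != Draft(Tue); Research(Tue) != Build(Wed); Research(Tue) != Handover(Wed); Draft(Tue) != Build(Wed); Package(Mon) != Handover(Wed); Review=Mon in [Mon,Tue].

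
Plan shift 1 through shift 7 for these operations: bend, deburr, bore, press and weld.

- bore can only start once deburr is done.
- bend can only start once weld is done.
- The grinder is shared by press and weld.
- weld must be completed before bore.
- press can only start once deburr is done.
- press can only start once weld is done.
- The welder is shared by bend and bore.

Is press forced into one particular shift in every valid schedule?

press can be shift 2 (e.g. bend -> shift 3, bore -> shift 2, deburr -> shift 1, weld -> shift 1, press -> shift 2) or shift 3 (e.g. weld in shift 1; press in shift 3; deburr in shift 1; bend in shift 3; bore in shift 2).

No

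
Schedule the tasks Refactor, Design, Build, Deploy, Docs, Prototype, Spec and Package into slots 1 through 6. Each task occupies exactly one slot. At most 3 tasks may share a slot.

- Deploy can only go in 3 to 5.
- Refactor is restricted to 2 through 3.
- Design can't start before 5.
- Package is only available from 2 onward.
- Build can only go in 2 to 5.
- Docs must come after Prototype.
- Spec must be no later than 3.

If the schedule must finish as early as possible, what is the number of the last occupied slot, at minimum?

The precedence chain requires at least 2 distinct slots.
With at most 3 per slot and 8 tasks, at least 3 slots are needed.
Design can't be placed before 5, so the schedule must run through at least slot 5.
5 works (last occupied slot: 5): for example Design -> 5, Build -> 2, Refactor -> 2, Docs -> 3, Package -> 2, Prototype -> 1, Deploy -> 3, Spec -> 1.

5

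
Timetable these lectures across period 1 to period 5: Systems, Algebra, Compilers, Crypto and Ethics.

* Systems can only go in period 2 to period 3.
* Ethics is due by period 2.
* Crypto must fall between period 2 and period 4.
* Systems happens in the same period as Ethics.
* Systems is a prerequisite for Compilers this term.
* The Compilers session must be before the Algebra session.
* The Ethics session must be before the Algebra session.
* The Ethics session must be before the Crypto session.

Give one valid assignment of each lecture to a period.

Crypto in period 3; Ethics in period 2; Compilers in period 3; Algebra in period 4; Systems in period 2

Checking: Systems(period 2) before Compilers(period 3); Compilers(period 3) before Algebra(period 4); Ethics(period 2) before Algebra(period 4); Ethics(period 2) before Crypto(period 3); Systems = Ethics = period 2; Ethics=period 2 in [period 1,period 2]; Crypto=period 3 in [period 2,period 4]; Systems=period 2 in [period 2,period 3].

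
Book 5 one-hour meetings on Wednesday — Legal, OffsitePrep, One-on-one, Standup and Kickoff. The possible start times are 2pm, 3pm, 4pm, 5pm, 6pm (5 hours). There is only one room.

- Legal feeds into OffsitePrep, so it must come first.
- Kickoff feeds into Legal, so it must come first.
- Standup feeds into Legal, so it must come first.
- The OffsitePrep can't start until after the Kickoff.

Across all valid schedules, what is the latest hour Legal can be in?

5pm

Precedence pushes Legal to at least 3pm; downstream work caps Legal at 5pm.
Legal at 5pm is achievable: OffsitePrep in 6pm, Standup in 3pm, Kickoff in 2pm, Legal in 5pm, One-on-one in 4pm.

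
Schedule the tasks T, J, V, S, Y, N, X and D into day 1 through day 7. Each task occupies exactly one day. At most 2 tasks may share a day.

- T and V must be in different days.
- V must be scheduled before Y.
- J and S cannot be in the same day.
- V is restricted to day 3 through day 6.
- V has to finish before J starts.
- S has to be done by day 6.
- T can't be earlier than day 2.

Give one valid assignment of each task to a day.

X=day 2; V=day 3; S=day 1; N=day 1; D=day 3; J=day 4; T=day 2; Y=day 4

Checking: V(day 3) before Y(day 4); V(day 3) before J(day 4); T(day 2) != V(day 3); J(day 4) != S(day 1); T=day 2 in [day 2,day 7]; V=day 3 in [day 3,day 6]; S=day 1 in [day 1,day 6]; max 2 per day (cap 2).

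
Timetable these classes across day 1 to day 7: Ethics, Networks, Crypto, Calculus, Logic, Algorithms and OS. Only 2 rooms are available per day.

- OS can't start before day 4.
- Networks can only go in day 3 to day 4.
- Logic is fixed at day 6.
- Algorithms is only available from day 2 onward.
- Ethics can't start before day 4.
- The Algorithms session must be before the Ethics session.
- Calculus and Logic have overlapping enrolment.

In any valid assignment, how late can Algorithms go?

Algorithms is available from day 2; downstream work caps Algorithms at day 6.
Algorithms at day 6 is achievable: Algorithms in day 6; Calculus in day 1; Logic in day 6; Crypto in day 1; Ethics in day 7; OS in day 4; Networks in day 3.

day 6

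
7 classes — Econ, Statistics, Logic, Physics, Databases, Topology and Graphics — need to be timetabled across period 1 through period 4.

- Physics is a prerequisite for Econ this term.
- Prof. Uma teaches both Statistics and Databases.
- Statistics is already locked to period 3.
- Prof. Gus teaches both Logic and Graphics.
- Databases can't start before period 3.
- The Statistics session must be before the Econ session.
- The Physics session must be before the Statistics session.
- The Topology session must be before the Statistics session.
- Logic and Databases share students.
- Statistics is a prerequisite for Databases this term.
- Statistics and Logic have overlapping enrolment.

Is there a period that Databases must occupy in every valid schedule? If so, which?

period 4

Databases's window is period 3–period 4.
Statistics is fixed at period 3, and Databases can't share a period with Statistics.
So Databases must be period 4.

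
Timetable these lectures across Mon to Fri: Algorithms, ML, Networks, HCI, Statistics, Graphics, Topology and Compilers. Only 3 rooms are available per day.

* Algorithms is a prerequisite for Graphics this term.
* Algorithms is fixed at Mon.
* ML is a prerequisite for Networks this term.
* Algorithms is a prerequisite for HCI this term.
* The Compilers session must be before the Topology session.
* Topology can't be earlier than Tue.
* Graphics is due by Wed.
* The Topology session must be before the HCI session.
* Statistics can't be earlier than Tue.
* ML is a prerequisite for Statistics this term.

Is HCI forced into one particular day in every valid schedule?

No

HCI can be Wed (e.g. HCI=Wed, Topology=Tue, Compilers=Mon, Graphics=Tue, Algorithms=Mon, ML=Mon, Networks=Wed, Statistics=Tue) or Thu (e.g. Statistics in Tue, HCI in Thu, Algorithms in Mon, Compilers in Mon, Networks in Wed, ML in Mon, Graphics in Tue, Topology in Tue).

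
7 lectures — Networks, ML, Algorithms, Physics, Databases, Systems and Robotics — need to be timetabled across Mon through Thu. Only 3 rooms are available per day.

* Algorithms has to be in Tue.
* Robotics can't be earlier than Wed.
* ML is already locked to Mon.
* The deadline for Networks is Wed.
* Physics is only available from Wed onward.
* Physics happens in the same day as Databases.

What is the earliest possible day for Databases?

Wed

Databases must be in the same day as Physics, which can't be before Wed, so Databases is at least Wed.
Databases at Wed is achievable: ML -> Mon; Robotics -> Wed; Systems -> Mon; Algorithms -> Tue; Physics -> Wed; Databases -> Wed; Networks -> Mon.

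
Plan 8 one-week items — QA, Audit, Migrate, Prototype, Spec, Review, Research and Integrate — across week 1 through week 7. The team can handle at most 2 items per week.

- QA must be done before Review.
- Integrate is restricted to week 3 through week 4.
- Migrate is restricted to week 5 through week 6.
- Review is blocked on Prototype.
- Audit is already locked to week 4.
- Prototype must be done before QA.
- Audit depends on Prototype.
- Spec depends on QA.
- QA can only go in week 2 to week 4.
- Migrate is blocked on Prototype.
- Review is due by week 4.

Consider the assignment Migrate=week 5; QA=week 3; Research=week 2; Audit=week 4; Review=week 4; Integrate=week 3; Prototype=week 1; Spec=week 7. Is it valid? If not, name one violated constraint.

Yes

Audit is already locked to week 4 — holds.
Migrate is restricted to week 5 through week 6 — holds.
Audit depends on Prototype — holds.
Migrate is blocked on Prototype — holds.
Prototype must be done before QA — holds.
Review is due by week 4 — holds.
QA can only go in week 2 to week 4 — holds.
Spec depends on QA — holds.
Review is blocked on Prototype — holds.
QA must be done before Review — holds.
The team can handle at most 2 items per week — holds.
Integrate is restricted to week 3 through week 4 — holds.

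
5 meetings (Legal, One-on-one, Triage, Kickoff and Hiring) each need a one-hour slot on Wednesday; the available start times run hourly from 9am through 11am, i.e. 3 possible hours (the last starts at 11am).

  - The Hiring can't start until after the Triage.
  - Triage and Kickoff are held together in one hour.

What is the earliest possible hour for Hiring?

Precedence pushes Hiring to at least 10am.
Hiring at 10am is achievable: Triage=9am, One-on-one=9am, Hiring=10am, Legal=9am, Kickoff=9am.

10am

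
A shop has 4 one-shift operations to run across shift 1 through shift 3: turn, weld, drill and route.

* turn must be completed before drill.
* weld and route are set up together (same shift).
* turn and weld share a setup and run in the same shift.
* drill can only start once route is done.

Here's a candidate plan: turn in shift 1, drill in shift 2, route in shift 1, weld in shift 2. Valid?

Invalid. turn and weld share a setup and run in the same shift.

weld and route are set up together (same shift) — violated.
turn and weld share a setup and run in the same shift — violated.
turn must be completed before drill — holds.
drill can only start once route is done — holds.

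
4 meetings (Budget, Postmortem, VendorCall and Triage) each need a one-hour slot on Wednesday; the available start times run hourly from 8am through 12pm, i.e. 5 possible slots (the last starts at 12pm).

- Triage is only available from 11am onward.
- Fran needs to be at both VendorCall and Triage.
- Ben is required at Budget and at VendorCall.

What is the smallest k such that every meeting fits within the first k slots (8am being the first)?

Triage can't be placed before 11am — that is slot 4 counting from 8am — so the schedule must run through at least 4 slots.
4 works (last occupied slot: 11am): for example Budget=8am, VendorCall=9am, Triage=11am, Postmortem=8am.

4 slots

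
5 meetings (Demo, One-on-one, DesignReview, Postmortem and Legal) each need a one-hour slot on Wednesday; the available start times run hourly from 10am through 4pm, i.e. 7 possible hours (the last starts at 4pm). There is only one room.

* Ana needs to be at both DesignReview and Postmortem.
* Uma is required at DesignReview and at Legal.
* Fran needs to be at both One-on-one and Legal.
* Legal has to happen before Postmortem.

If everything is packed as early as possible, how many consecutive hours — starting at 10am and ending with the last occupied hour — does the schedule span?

5 hours

The precedence chain requires at least 2 distinct hours.
With at most 1 per hour and 5 meetings, at least 5 hours are needed.
5 works (last occupied hour: 2pm): for example DesignReview in 2pm, Demo in 12pm, Legal in 10am, One-on-one in 1pm, Postmortem in 11am.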